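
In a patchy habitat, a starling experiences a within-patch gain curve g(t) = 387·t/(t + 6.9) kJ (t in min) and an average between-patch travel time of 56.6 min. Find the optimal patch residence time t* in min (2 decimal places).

Maximise g(t)/(T+t): set derivative to zero → g'(t)(T+t) = g(t).
g'(t) = 387·6.9/(t + 6.9)². Setting 387·6.9/(t+6.9)² = 387t/[(t+6.9)(56.6+t)] gives 6.9(56.6+t) = t(t+6.9), so t² = 6.9×56.6 = 390.5.
t* = √390.5 = 19.76 min.

19.76 min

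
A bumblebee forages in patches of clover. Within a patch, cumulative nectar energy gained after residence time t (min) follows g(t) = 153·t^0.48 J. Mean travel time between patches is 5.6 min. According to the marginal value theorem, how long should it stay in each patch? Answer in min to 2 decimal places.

Optimal t* satisfies g'(t*) = g(t*)/(T + t*).
g'(t) = 0.48·153·t^-0.52. Setting 0.48·153·t^-0.52 = 153·t^0.48/(5.6+t) gives 0.48(5.6+t) = t, so 0.52·t = 0.48×5.6.
t* = 0.48×5.6/0.52 = 5.169 min.

5.17 min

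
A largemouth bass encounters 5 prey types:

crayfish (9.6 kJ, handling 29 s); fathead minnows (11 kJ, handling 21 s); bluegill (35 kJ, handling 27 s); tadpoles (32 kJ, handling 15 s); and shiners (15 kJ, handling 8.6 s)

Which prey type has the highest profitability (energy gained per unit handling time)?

tadpoles

In descending order of E/h:
tadpoles: 32/15 = 2.13 kJ/s
shiners: 15/8.6 = 1.74 kJ/s
bluegill: 35/27 = 1.3 kJ/s
fathead minnows: 11/21 = 0.524 kJ/s
crayfish: 9.6/29 = 0.331 kJ/s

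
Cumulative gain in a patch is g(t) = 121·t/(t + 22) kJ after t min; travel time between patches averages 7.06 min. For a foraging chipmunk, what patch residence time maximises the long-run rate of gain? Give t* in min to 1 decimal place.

Maximise g(t)/(T+t): set derivative to zero → g'(t)(T+t) = g(t).
g'(t) = 121·22/(t + 22)². Setting 121·22/(t+22)² = 121t/[(t+22)(7.06+t)] gives 22(7.06+t) = t(t+22), so t² = 22×7.06 = 155.3.
t* = √155.3 = 12.46 min.

12.5 min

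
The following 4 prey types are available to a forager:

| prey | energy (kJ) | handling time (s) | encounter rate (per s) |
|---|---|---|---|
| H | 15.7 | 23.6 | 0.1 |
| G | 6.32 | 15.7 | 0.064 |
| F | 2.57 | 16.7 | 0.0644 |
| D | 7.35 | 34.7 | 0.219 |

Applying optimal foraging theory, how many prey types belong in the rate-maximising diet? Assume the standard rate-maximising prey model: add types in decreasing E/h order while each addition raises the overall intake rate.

1

Profitabilities (E/h, kJ/s): H 0.665, G 0.403, D 0.212, F 0.154. Add prey in this order while the next type's profitability exceeds the intake rate on those already taken.
Rate on top 1: 0.4673. G: 0.403 < 0.4673 → exclude; stop.
Optimal diet: H — 1 of 4 types.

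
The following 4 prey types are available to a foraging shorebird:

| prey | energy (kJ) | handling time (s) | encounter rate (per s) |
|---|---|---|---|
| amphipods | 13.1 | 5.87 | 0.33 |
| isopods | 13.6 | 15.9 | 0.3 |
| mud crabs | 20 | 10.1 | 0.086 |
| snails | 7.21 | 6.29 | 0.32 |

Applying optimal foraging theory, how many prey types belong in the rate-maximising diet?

2

E/h in descending order: amphipods 2.23, mud crabs 1.98, snails 1.15, isopods 0.855 kJ/s. The optimal diet is the largest prefix of this list for which every included type satisfies E_i/h_i > R on the types above it.
Rate on top 1: 1.472. mud crabs: 1.98 > 1.472 → include.
Rate on top 2: 1.588. snails: 1.15 < 1.588 → exclude; stop.
Optimal diet: amphipods, mud crabs — 2 of 4 types.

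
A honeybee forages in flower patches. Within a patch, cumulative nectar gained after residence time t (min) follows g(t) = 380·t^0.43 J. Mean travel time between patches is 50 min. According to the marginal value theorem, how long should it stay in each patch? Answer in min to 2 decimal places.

37.72 min

By the marginal value theorem, leave when the instantaneous gain rate g'(t) equals the habitat-wide average g(t)/(T + t).
g'(t) = 0.43·380·t^-0.57. Setting 0.43·380·t^-0.57 = 380·t^0.43/(50+t) gives 0.43(50+t) = t, so 0.57·t = 0.43×50.
t* = 0.43×50/0.57 = 37.72 min.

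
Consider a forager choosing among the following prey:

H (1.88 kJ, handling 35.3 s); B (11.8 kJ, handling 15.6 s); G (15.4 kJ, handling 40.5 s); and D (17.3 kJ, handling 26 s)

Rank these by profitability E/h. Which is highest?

In descending order of E/h:
B: 11.8/15.6 = 0.756 kJ/s
D: 17.3/26 = 0.665 kJ/s
G: 15.4/40.5 = 0.38 kJ/s
H: 1.88/35.3 = 0.0533 kJ/s

B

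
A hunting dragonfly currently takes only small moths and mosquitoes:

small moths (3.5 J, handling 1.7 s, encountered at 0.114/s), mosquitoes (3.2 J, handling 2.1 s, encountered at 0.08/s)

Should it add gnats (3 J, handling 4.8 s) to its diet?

Current rate: (0.114×3.5 + 0.08×3.2)/(1 + 0.114×1.7 + 0.08×2.1) = 0.481 J/s.
gnats: E/h = 3/4.8 = 0.625 J/s.
Since 0.625 > R, including gnats increases the long-run rate.

Yes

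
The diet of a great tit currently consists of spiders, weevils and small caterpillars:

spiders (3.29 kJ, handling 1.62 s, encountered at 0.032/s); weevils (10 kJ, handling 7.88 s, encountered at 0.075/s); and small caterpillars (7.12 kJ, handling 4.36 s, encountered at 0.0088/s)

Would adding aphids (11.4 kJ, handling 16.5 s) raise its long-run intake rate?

On spiders, weevils and small caterpillars alone, R = ΣλE/(1+Σλh) = 0.9179/1.681 = 0.546 kJ/s.
aphids: E/h = 11.4/16.5 = 0.6909 kJ/s.
Since 0.6909 > R, including aphids increases the long-run rate.

Yes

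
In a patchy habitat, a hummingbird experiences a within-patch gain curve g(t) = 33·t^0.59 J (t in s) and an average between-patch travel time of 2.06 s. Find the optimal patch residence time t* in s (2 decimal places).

Optimal t* satisfies g'(t*) = g(t*)/(T + t*).
g'(t) = 0.59·33·t^-0.41. Setting 0.59·33·t^-0.41 = 33·t^0.59/(2.06+t) gives 0.59(2.06+t) = t, so 0.41·t = 0.59×2.06.
t* = 0.59×2.06/0.41 = 2.964 s.

2.96 s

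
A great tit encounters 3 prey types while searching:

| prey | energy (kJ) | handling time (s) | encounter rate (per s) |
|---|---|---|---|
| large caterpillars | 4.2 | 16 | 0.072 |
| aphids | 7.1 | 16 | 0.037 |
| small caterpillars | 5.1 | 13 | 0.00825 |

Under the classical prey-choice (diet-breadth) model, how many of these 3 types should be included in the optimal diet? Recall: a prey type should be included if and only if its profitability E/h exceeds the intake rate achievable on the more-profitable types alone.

3

E/h in descending order: aphids 0.444, small caterpillars 0.392, large caterpillars 0.263 kJ/s. The optimal diet is the largest prefix of this list for which every included type satisfies E_i/h_i > R on the types above it.
Rate on top 1: 0.165. small caterpillars: 0.392 > 0.165 → include.
Rate on top 2: 0.1794. large caterpillars: 0.263 > 0.1794 → include.
Optimal diet: aphids, small caterpillars, large caterpillars — 3 of 3 types.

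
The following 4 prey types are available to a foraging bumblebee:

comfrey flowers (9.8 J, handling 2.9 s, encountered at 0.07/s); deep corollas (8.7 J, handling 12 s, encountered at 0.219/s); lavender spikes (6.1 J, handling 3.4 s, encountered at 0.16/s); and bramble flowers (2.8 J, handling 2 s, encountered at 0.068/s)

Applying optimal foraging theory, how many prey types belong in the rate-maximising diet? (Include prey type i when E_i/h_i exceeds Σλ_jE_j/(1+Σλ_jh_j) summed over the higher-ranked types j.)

Profitabilities (E/h, J/s): comfrey flowers 3.38, lavender spikes 1.79, bramble flowers 1.4, deep corollas 0.725. Add prey in this order while the next type's profitability exceeds the intake rate on those already taken.
Rate on top 1: 0.5702. lavender spikes: 1.79 > 0.5702 → include.
Rate on top 2: 0.9513. bramble flowers: 1.4 > 0.9513 → include.
Rate on top 3: 0.9837. deep corollas: 0.725 < 0.9837 → exclude; stop.
Optimal diet: comfrey flowers, lavender spikes, bramble flowers — 3 of 4 types.

3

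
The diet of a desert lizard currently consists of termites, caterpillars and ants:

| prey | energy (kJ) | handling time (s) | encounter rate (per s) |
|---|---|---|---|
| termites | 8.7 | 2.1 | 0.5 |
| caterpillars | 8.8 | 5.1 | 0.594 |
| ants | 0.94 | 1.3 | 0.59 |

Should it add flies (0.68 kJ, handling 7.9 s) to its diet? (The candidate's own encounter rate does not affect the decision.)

Current rate: (0.5×8.7 + 0.594×8.8 + 0.59×0.94)/(1 + 0.5×2.1 + 0.594×5.1 + 0.59×1.3) = 1.733 kJ/s.
flies: E/h = 0.68/7.9 = 0.08608 kJ/s.
0.08608 < 1.733, so adding flies would lower the average — exclude it.

No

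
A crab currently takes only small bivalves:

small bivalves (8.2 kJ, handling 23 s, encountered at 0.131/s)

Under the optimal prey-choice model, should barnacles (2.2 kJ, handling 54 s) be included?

No

Current rate: (0.131×8.2)/(1 + 0.131×23) = 0.2677 kJ/s.
Profitability of barnacles: 2.2/54 = 0.04074 kJ/s.
0.04074 < 0.2677, so adding barnacles would lower the average — exclude it.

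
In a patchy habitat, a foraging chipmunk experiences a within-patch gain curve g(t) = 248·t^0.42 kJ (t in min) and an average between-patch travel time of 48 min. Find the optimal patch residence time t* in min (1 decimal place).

34.8 min

Optimal t* satisfies g'(t*) = g(t*)/(T + t*).
g'(t) = 0.42·248·t^-0.58. Setting 0.42·248·t^-0.58 = 248·t^0.42/(48+t) gives 0.42(48+t) = t, so 0.58·t = 0.42×48.
t* = 0.42×48/0.58 = 34.76 min.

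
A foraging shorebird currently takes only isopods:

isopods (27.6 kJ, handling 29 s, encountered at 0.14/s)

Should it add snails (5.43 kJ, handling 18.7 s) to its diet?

No

On isopods alone, R = ΣλE/(1+Σλh) = 3.864/5.06 = 0.7636 kJ/s.
Profitability of snails: 5.43/18.7 = 0.2904 kJ/s.
Since 0.2904 < R, time spent handling snails is better spent searching.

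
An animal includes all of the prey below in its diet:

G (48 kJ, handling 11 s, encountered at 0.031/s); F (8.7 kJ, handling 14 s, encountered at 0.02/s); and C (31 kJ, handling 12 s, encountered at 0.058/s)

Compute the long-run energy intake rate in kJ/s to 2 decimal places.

R = (0.031×48 + 0.02×8.7 + 0.058×31) / (1 + 0.031×11 + 0.02×14 + 0.058×12) = 3.46/2.317 = 1.493 kJ/s.

1.49 kJ/s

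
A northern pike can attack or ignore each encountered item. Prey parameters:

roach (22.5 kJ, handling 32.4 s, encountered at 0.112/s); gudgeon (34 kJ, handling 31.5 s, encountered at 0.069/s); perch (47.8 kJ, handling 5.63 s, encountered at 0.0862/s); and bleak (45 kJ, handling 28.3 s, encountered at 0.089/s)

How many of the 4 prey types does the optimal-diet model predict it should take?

1

Rank by E/h (kJ/s): perch 8.49, bleak 1.59, gudgeon 1.08, roach 0.694. Include each in turn until the next type's E/h falls below the running intake rate.
Rate on top 1: 2.774. bleak: 1.59 < 2.774 → exclude; stop.
Optimal diet: perch — 1 of 4 types.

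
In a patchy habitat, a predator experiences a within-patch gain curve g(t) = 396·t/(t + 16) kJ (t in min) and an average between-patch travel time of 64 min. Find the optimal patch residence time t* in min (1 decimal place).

Maximise g(t)/(T+t): set derivative to zero → g'(t)(T+t) = g(t).
g'(t) = 396·16/(t + 16)². Setting 396·16/(t+16)² = 396t/[(t+16)(64+t)] gives 16(64+t) = t(t+16), so t² = 16×64 = 1024.
t* = √1024 = 32 min.

32.0 min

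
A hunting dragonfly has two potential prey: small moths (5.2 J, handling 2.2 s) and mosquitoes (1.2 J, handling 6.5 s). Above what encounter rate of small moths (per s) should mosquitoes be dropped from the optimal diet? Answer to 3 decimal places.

The zero-one rule: include mosquitoes iff E₂/h₂ > λE₁/(1+λh₁). Equality gives the switch point.
λE₁h₂ = E₂ + λE₂h₁ ⇒ λ = E₂/(E₁h₂ − E₂h₁) = 1.2/(33.8 − 2.64) = 0.03851 per s.

0.039 per s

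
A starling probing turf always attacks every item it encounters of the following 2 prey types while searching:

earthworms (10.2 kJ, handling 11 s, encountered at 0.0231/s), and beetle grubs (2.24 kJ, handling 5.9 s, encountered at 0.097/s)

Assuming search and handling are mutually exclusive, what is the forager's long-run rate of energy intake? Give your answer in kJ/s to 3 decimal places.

R = Σλ_iE_i / (1 + Σλ_ih_i)
Numerator: 0.0231×10.2 + 0.097×2.24 = 0.4529
Denominator: 1 + 0.0231×11 + 0.097×5.9 = 1.826
R = 0.4529/1.826 = 0.248 kJ/s

0.248 kJ/s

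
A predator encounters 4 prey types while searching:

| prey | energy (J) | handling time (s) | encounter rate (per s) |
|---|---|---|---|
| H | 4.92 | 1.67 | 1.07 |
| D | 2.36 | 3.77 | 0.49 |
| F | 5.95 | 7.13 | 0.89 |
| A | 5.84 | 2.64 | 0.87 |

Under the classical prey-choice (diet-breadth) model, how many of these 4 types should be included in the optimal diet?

Profitabilities (E/h, J/s): H 2.95, A 2.21, F 0.835, D 0.626. Add prey in this order while the next type's profitability exceeds the intake rate on those already taken.
Rate on top 1: 1.889. A: 2.21 > 1.889 → include.
Rate on top 2: 2.035. F: 0.835 < 2.035 → exclude; stop.
Optimal diet: H, A — 2 of 4 types.

2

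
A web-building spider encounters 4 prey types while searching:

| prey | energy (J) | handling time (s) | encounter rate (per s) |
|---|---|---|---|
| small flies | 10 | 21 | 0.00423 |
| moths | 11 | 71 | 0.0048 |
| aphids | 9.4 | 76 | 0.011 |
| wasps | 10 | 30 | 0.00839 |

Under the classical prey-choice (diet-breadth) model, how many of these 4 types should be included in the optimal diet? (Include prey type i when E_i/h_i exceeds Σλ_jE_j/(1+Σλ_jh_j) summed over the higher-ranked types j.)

E/h in descending order: small flies 0.476, wasps 0.333, moths 0.155, aphids 0.124 J/s. The optimal diet is the largest prefix of this list for which every included type satisfies E_i/h_i > R on the types above it.
Rate on top 1: 0.03885. wasps: 0.333 > 0.03885 → include.
Rate on top 2: 0.09414. moths: 0.155 > 0.09414 → include.
Rate on top 3: 0.1065. aphids: 0.124 > 0.1065 → include.
Optimal diet: small flies, wasps, moths, aphids — 4 of 4 types.

4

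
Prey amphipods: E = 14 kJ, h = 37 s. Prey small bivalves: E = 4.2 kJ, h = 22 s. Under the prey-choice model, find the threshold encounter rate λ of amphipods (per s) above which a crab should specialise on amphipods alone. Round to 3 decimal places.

At the threshold, the rate on amphipods alone equals the profitability of small bivalves: λ·14/(1 + λ·37) = 4.2/22 = 0.1909.
Rearranging, λ(14 − 0.1909×37) = 0.1909, so λ = 0.1909/6.936 = 0.02752 per s.

0.028 per s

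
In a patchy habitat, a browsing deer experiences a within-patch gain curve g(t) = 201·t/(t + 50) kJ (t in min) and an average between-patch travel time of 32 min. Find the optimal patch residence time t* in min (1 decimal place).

40.0 min

Maximise g(t)/(T+t): set derivative to zero → g'(t)(T+t) = g(t).
g'(t) = 201·50/(t + 50)². Setting 201·50/(t+50)² = 201t/[(t+50)(32+t)] gives 50(32+t) = t(t+50), so t² = 50×32 = 1600.
t* = √1600 = 40 min.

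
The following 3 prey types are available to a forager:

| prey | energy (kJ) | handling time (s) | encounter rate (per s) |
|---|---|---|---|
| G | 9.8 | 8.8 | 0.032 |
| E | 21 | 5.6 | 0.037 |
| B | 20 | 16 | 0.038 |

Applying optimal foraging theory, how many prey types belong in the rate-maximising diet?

3

E/h in descending order: E 3.75, B 1.25, G 1.11 kJ/s. The optimal diet is the largest prefix of this list for which every included type satisfies E_i/h_i > R on the types above it.
Rate on top 1: 0.6436. B: 1.25 > 0.6436 → include.
Rate on top 2: 0.8467. G: 1.11 > 0.8467 → include.
Optimal diet: E, B, G — 3 of 3 types.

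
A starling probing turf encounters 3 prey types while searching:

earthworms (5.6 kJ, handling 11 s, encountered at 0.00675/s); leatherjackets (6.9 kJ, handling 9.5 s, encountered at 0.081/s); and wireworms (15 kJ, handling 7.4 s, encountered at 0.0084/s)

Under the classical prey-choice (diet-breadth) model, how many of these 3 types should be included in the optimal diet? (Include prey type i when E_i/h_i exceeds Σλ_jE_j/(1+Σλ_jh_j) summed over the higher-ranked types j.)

Rank by E/h (kJ/s): wireworms 2.03, leatherjackets 0.726, earthworms 0.509. Include each in turn until the next type's E/h falls below the running intake rate.
Rate on top 1: 0.1186. leatherjackets: 0.726 > 0.1186 → include.
Rate on top 2: 0.3739. earthworms: 0.509 > 0.3739 → include.
Optimal diet: wireworms, leatherjackets, earthworms — 3 of 3 types.

3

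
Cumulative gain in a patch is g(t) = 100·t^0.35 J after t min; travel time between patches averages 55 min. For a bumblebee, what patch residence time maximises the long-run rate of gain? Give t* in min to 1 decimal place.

By the marginal value theorem, leave when the instantaneous gain rate g'(t) equals the habitat-wide average g(t)/(T + t).
g'(t) = 0.35·100·t^-0.65. Setting 0.35·100·t^-0.65 = 100·t^0.35/(55+t) gives 0.35(55+t) = t, so 0.65·t = 0.35×55.
t* = 0.35×55/0.65 = 29.62 min.

29.6 min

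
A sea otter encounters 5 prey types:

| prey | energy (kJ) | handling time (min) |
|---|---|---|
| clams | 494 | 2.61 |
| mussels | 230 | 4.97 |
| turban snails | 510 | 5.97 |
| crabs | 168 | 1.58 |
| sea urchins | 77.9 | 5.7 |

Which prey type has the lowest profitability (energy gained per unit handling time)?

sea urchins

Profitability E/h (kJ/min): clams = 494/2.61 = 189, mussels = 230/4.97 = 46.3, turban snails = 510/5.97 = 85.4, crabs = 168/1.58 = 106, sea urchins = 77.9/5.7 = 13.7.
Ranked: clams > crabs > turban snails > mussels > sea urchins.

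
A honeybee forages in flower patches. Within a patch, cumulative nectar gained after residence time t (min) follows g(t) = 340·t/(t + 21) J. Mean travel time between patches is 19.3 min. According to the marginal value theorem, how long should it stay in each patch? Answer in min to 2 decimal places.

Optimal t* satisfies g'(t*) = g(t*)/(T + t*).
g'(t) = 340·21/(t + 21)². Setting 340·21/(t+21)² = 340t/[(t+21)(19.3+t)] gives 21(19.3+t) = t(t+21), so t² = 21×19.3 = 405.3.
t* = √405.3 = 20.13 min.

20.13 min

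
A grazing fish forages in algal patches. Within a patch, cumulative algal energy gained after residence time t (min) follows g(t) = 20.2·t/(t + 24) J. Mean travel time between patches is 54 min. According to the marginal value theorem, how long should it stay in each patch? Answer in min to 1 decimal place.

Maximise g(t)/(T+t): set derivative to zero → g'(t)(T+t) = g(t).
g'(t) = 20.2·24/(t + 24)². Setting 20.2·24/(t+24)² = 20.2t/[(t+24)(54+t)] gives 24(54+t) = t(t+24), so t² = 24×54 = 1296.
t* = √1296 = 36 min.

36.0 min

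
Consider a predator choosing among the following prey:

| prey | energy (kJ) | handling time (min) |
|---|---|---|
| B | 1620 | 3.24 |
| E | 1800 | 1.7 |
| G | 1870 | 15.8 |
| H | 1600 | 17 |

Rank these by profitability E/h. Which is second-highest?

B

Profitability E/h (kJ/min): B = 1620/3.24 = 500, E = 1800/1.7 = 1.06e+03, G = 1870/15.8 = 118, H = 1600/17 = 94.1.
Ranked: E > B > G > H.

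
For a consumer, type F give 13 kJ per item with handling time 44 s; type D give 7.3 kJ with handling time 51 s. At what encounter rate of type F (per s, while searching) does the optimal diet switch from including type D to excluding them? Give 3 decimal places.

0.021 per s

At the threshold, the rate on type F alone equals the profitability of type D: λ·13/(1 + λ·44) = 7.3/51 = 0.1431.
Rearranging, λ(13 − 0.1431×44) = 0.1431, so λ = 0.1431/6.702 = 0.02136 per s.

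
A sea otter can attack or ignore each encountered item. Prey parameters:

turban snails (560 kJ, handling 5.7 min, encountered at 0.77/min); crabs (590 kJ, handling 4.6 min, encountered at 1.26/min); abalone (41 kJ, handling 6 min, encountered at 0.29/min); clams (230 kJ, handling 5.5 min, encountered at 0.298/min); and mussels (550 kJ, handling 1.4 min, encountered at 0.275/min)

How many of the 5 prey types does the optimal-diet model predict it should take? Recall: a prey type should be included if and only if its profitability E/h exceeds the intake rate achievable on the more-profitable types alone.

2

Profitabilities (E/h, kJ/min): mussels 393, crabs 128, turban snails 98.2, clams 41.8, abalone 6.83. Add prey in this order while the next type's profitability exceeds the intake rate on those already taken.
Rate on top 1: 109.2. crabs: 128 > 109.2 → include.
Rate on top 2: 124.6. turban snails: 98.2 < 124.6 → exclude; stop.
Optimal diet: mussels, crabs — 2 of 5 types.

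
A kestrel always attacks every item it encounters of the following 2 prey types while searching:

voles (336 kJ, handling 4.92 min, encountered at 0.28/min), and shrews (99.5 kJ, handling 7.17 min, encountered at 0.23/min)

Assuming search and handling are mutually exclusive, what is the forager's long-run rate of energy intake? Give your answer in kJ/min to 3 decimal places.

Energy encountered per unit search time: 0.28×336 + 0.23×99.5 = 117 kJ/min.
Handling time per unit search time: 0.28×4.92 + 0.23×7.17 = 3.027.
Rate = 117/(1 + 3.027) = 29.05 kJ/min.

29.047 kJ/min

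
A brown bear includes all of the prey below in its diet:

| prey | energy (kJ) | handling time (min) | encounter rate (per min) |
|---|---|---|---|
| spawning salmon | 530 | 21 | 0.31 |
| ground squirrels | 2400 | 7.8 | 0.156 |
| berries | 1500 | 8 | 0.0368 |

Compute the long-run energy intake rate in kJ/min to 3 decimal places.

Energy encountered per unit search time: 0.31×530 + 0.156×2400 + 0.0368×1500 = 593.9 kJ/min.
Handling time per unit search time: 0.31×21 + 0.156×7.8 + 0.0368×8 = 8.021.
Rate = 593.9/(1 + 8.021) = 65.83 kJ/min.

65.834 kJ/min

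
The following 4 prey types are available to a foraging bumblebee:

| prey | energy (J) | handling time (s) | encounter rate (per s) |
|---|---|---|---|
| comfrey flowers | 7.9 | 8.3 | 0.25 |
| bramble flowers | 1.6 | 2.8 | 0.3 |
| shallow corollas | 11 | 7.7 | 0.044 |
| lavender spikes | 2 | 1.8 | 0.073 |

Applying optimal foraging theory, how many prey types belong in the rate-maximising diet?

3

Rank by E/h (J/s): shallow corollas 1.43, lavender spikes 1.11, comfrey flowers 0.952, bramble flowers 0.571. Include each in turn until the next type's E/h falls below the running intake rate.
Rate on top 1: 0.3615. lavender spikes: 1.11 > 0.3615 → include.
Rate on top 2: 0.4285. comfrey flowers: 0.952 > 0.4285 → include.
Rate on top 3: 0.7348. bramble flowers: 0.571 < 0.7348 → exclude; stop.
Optimal diet: shallow corollas, lavender spikes, comfrey flowers — 3 of 4 types.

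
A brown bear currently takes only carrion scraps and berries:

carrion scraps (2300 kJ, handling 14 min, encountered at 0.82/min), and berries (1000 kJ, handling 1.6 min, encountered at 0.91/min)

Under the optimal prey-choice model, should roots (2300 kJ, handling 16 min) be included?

No

Current rate: (0.82×2300 + 0.91×1000)/(1 + 0.82×14 + 0.91×1.6) = 200.6 kJ/min.
Profitability of roots: 2300/16 = 143.8 kJ/min.
Since 143.8 < R, time spent handling roots is better spent searching.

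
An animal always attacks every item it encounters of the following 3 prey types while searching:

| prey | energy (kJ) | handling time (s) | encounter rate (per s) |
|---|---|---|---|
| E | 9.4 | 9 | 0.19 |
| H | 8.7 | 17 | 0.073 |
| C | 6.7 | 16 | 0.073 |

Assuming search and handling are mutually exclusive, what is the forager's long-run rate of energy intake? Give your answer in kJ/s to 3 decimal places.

R = (0.19×9.4 + 0.073×8.7 + 0.073×6.7) / (1 + 0.19×9 + 0.073×17 + 0.073×16) = 2.91/5.119 = 0.5685 kJ/s.

0.569 kJ/s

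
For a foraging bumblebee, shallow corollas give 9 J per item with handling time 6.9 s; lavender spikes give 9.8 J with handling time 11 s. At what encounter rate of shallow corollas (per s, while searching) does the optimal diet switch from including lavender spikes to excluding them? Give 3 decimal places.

0.312 per s

Drop lavender spikes once their profitability E₂/h₂ falls below the rate achievable on shallow corollas alone: E₂/h₂ = λE₁/(1 + λh₁).
Solve for λ: λE₁h₂ = E₂(1 + λh₁) → λ(E₁h₂ − E₂h₁) = E₂ → λ = E₂/(E₁h₂ − E₂h₁).
λ = 9.8/(9×11 − 9.8×6.9) = 9.8/31.38 = 0.3123 per s.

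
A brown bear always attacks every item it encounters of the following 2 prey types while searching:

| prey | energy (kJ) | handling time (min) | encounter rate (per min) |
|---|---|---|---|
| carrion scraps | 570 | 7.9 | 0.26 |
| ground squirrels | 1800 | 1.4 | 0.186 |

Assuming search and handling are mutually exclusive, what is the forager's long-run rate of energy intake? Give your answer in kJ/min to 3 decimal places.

145.728 kJ/min

Energy encountered per unit search time: 0.26×570 + 0.186×1800 = 483 kJ/min.
Handling time per unit search time: 0.26×7.9 + 0.186×1.4 = 2.314.
Rate = 483/(1 + 2.314) = 145.7 kJ/min.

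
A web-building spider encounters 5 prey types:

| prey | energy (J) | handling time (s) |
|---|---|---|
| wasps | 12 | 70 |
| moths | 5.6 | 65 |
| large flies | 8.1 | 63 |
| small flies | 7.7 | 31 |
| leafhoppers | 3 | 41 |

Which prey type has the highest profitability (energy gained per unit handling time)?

Profitability E/h (J/s): wasps = 12/70 = 0.171, moths = 5.6/65 = 0.0862, large flies = 8.1/63 = 0.129, small flies = 7.7/31 = 0.248, leafhoppers = 3/41 = 0.0732.
Ranked: small flies > wasps > large flies > moths > leafhoppers.

small flies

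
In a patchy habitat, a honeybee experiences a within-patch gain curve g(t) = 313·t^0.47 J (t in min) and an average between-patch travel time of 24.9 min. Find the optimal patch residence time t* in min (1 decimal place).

Optimal t* satisfies g'(t*) = g(t*)/(T + t*).
g'(t) = 0.47·313·t^-0.53. Setting 0.47·313·t^-0.53 = 313·t^0.47/(24.9+t) gives 0.47(24.9+t) = t, so 0.53·t = 0.47×24.9.
t* = 0.47×24.9/0.53 = 22.08 min.

22.1 min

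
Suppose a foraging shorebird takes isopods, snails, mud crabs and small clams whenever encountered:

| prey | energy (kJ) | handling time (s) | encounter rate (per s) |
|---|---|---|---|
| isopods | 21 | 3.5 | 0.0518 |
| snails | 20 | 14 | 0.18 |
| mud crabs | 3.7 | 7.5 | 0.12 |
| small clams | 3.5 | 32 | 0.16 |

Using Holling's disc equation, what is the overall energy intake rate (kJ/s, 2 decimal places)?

0.59 kJ/s

Energy encountered per unit search time: 0.0518×21 + 0.18×20 + 0.12×3.7 + 0.16×3.5 = 5.692 kJ/s.
Handling time per unit search time: 0.0518×3.5 + 0.18×14 + 0.12×7.5 + 0.16×32 = 8.721.
Rate = 5.692/(1 + 8.721) = 0.5855 kJ/s.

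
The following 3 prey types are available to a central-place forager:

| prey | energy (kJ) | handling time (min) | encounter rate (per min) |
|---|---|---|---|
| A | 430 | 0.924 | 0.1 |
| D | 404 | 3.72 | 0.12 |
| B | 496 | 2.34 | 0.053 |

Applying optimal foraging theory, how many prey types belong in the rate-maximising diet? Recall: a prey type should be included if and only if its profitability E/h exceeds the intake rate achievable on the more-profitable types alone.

E/h in descending order: A 465, B 212, D 109 kJ/min. The optimal diet is the largest prefix of this list for which every included type satisfies E_i/h_i > R on the types above it.
Rate on top 1: 39.36. B: 212 > 39.36 → include.
Rate on top 2: 56.96. D: 109 > 56.96 → include.
Optimal diet: A, B, D — 3 of 3 types.

3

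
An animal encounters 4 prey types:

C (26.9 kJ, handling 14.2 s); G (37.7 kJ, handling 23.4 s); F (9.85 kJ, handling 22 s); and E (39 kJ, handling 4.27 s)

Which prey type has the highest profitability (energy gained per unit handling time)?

E

Profitability E/h (kJ/s): C = 26.9/14.2 = 1.89, G = 37.7/23.4 = 1.61, F = 9.85/22 = 0.448, E = 39/4.27 = 9.13.
Ranked: E > C > G > F.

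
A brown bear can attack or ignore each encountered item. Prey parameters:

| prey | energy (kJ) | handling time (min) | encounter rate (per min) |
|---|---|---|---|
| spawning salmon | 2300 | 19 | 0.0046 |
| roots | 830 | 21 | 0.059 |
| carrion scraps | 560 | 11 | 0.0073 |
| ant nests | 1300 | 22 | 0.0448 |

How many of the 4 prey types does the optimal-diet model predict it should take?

4

Rank by E/h (kJ/min): spawning salmon 121, ant nests 59.1, carrion scraps 50.9, roots 39.5. Include each in turn until the next type's E/h falls below the running intake rate.
Rate on top 1: 9.73. ant nests: 59.1 > 9.73 → include.
Rate on top 2: 33.2. carrion scraps: 50.9 > 33.2 → include.
Rate on top 3: 33.86. roots: 39.5 > 33.86 → include.
Optimal diet: spawning salmon, ant nests, carrion scraps, roots — 4 of 4 types.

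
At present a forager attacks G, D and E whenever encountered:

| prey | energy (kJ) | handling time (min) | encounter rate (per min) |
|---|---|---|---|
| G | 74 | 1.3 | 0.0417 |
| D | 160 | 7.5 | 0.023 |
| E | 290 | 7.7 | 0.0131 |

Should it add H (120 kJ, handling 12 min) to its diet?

Current rate: (0.0417×74 + 0.023×160 + 0.0131×290)/(1 + 0.0417×1.3 + 0.023×7.5 + 0.0131×7.7) = 7.958 kJ/min.
H: E/h = 120/12 = 10 kJ/min.
10 > 7.958, so adding H raises the average — include it.

Yes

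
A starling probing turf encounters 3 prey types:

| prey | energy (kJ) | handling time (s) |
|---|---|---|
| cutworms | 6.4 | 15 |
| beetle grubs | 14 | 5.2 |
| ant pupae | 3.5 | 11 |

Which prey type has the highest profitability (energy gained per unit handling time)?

beetle grubs

Profitability E/h (kJ/s): cutworms = 6.4/15 = 0.427, beetle grubs = 14/5.2 = 2.69, ant pupae = 3.5/11 = 0.318.
Ranked: beetle grubs > cutworms > ant pupae.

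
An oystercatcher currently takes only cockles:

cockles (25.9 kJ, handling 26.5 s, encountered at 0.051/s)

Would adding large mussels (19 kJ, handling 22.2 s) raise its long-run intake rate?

Intake rate on the current diet: R = (0.051×25.9) / (1 + 0.051×26.5) = 1.321/2.351 = 0.5617 kJ/s.
Profitability of large mussels: 19/22.2 = 0.8559 kJ/s.
Since 0.8559 > R, including large mussels increases the long-run rate.

Yes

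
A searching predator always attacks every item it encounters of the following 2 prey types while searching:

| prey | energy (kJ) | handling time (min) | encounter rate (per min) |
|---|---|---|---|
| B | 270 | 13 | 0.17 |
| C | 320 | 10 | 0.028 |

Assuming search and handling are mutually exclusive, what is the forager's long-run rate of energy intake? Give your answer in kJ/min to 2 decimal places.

15.72 kJ/min

Energy encountered per unit search time: 0.17×270 + 0.028×320 = 54.86 kJ/min.
Handling time per unit search time: 0.17×13 + 0.028×10 = 2.49.
Rate = 54.86/(1 + 2.49) = 15.72 kJ/min.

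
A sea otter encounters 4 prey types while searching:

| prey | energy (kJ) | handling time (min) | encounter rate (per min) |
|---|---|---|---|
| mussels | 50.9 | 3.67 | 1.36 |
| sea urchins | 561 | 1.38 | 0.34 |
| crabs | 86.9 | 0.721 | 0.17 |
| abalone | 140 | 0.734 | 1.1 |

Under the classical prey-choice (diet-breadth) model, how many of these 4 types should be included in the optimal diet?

E/h in descending order: sea urchins 407, abalone 191, crabs 121, mussels 13.9 kJ/min. The optimal diet is the largest prefix of this list for which every included type satisfies E_i/h_i > R on the types above it.
Rate on top 1: 129.8. abalone: 191 > 129.8 → include.
Rate on top 2: 151.4. crabs: 121 < 151.4 → exclude; stop.
Optimal diet: sea urchins, abalone — 2 of 4 types.

2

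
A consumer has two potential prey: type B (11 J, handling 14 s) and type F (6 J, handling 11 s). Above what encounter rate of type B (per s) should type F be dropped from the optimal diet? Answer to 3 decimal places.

0.162 per s

Drop type F once their profitability E₂/h₂ falls below the rate achievable on type B alone: E₂/h₂ = λE₁/(1 + λh₁).
Solve for λ: λE₁h₂ = E₂(1 + λh₁) → λ(E₁h₂ − E₂h₁) = E₂ → λ = E₂/(E₁h₂ − E₂h₁).
λ = 6/(11×11 − 6×14) = 6/37 = 0.1622 per s.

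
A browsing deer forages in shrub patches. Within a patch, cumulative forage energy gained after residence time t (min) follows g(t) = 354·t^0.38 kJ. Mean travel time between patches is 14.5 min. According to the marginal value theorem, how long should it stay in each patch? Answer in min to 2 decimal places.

Maximise g(t)/(T+t): set derivative to zero → g'(t)(T+t) = g(t).
g'(t) = 0.38·354·t^-0.62. Setting 0.38·354·t^-0.62 = 354·t^0.38/(14.5+t) gives 0.38(14.5+t) = t, so 0.62·t = 0.38×14.5.
t* = 0.38×14.5/0.62 = 8.887 min.

8.89 min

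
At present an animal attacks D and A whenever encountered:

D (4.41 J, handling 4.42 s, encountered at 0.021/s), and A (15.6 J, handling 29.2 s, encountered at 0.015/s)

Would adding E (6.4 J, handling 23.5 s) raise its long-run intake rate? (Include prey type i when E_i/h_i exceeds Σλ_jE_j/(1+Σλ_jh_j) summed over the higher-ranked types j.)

Yes

Current rate: (0.021×4.41 + 0.015×15.6)/(1 + 0.021×4.42 + 0.015×29.2) = 0.2134 J/s.
Profitability of E: 6.4/23.5 = 0.2723 J/s.
0.2723 > 0.2134, so adding E raises the average — include it.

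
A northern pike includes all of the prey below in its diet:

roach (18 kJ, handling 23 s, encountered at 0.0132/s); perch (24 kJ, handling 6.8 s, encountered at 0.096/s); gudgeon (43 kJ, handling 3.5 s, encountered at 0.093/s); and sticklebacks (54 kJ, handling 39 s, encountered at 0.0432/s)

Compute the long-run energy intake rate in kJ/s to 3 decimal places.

R = Σλ_iE_i / (1 + Σλ_ih_i)
Numerator: 0.0132×18 + 0.096×24 + 0.093×43 + 0.0432×54 = 8.873
Denominator: 1 + 0.0132×23 + 0.096×6.8 + 0.093×3.5 + 0.0432×39 = 3.967
R = 8.873/3.967 = 2.237 kJ/s

2.237 kJ/s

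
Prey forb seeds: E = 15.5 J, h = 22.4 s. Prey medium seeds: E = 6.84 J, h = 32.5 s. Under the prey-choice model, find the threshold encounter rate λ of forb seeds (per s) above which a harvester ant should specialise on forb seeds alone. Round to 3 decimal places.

At the threshold, the rate on forb seeds alone equals the profitability of medium seeds: λ·15.5/(1 + λ·22.4) = 6.84/32.5 = 0.2105.
Rearranging, λ(15.5 − 0.2105×22.4) = 0.2105, so λ = 0.2105/10.79 = 0.01951 per s.

0.020 per s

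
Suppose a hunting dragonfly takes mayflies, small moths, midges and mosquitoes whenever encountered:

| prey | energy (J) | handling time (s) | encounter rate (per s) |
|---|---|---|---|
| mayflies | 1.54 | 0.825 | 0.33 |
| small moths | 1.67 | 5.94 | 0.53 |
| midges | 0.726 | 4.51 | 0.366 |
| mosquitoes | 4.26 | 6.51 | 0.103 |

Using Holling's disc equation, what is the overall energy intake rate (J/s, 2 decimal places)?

R = (0.33×1.54 + 0.53×1.67 + 0.366×0.726 + 0.103×4.26) / (1 + 0.33×0.825 + 0.53×5.94 + 0.366×4.51 + 0.103×6.51) = 2.098/6.742 = 0.3112 J/s.

0.31 J/s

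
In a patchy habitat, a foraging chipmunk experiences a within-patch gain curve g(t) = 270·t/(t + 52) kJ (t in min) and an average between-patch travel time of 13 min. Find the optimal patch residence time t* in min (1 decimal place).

Maximise g(t)/(T+t): set derivative to zero → g'(t)(T+t) = g(t).
g'(t) = 270·52/(t + 52)². Setting 270·52/(t+52)² = 270t/[(t+52)(13+t)] gives 52(13+t) = t(t+52), so t² = 52×13 = 676.
t* = √676 = 26 min.

26.0 min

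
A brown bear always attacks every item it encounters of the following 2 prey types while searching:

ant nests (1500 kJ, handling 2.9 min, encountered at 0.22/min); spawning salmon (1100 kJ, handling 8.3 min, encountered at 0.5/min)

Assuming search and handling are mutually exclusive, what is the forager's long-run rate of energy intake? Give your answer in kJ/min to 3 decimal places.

R = (0.22×1500 + 0.5×1100) / (1 + 0.22×2.9 + 0.5×8.3) = 880/5.788 = 152 kJ/min.

152.039 kJ/min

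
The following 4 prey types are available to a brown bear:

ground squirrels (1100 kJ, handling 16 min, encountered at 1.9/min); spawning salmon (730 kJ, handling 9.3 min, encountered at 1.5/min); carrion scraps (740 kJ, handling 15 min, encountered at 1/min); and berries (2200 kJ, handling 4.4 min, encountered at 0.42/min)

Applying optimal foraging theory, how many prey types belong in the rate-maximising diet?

Profitabilities (E/h, kJ/min): berries 500, spawning salmon 78.5, ground squirrels 68.8, carrion scraps 49.3. Add prey in this order while the next type's profitability exceeds the intake rate on those already taken.
Rate on top 1: 324.4. spawning salmon: 78.5 < 324.4 → exclude; stop.
Optimal diet: berries — 1 of 4 types.

1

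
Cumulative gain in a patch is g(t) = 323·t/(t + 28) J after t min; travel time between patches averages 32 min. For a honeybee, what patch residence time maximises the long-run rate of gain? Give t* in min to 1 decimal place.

29.9 min

Maximise g(t)/(T+t): set derivative to zero → g'(t)(T+t) = g(t).
g'(t) = 323·28/(t + 28)². Setting 323·28/(t+28)² = 323t/[(t+28)(32+t)] gives 28(32+t) = t(t+28), so t² = 28×32 = 896.
t* = √896 = 29.93 min.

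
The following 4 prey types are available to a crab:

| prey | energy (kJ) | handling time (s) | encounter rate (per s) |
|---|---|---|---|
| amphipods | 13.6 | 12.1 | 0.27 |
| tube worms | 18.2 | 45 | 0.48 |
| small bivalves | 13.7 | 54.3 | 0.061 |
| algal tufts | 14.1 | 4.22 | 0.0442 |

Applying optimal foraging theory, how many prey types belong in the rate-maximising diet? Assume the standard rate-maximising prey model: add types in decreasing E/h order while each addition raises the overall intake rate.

2

Rank by E/h (kJ/s): algal tufts 3.34, amphipods 1.12, tube worms 0.404, small bivalves 0.252. Include each in turn until the next type's E/h falls below the running intake rate.
Rate on top 1: 0.5252. amphipods: 1.12 > 0.5252 → include.
Rate on top 2: 0.9645. tube worms: 0.404 < 0.9645 → exclude; stop.
Optimal diet: algal tufts, amphipods — 2 of 4 types.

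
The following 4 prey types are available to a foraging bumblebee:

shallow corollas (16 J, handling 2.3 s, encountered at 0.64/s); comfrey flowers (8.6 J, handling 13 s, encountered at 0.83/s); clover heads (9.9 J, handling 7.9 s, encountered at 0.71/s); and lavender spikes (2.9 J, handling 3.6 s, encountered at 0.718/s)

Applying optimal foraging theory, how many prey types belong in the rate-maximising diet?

1

Rank by E/h (J/s): shallow corollas 6.96, clover heads 1.25, lavender spikes 0.806, comfrey flowers 0.662. Include each in turn until the next type's E/h falls below the running intake rate.
Rate on top 1: 4.142. clover heads: 1.25 < 4.142 → exclude; stop.
Optimal diet: shallow corollas — 1 of 4 types.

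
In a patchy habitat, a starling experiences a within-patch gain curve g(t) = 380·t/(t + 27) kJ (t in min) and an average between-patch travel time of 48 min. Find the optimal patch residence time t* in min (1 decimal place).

36.0 min

Optimal t* satisfies g'(t*) = g(t*)/(T + t*).
g'(t) = 380·27/(t + 27)². Setting 380·27/(t+27)² = 380t/[(t+27)(48+t)] gives 27(48+t) = t(t+27), so t² = 27×48 = 1296.
t* = √1296 = 36 min.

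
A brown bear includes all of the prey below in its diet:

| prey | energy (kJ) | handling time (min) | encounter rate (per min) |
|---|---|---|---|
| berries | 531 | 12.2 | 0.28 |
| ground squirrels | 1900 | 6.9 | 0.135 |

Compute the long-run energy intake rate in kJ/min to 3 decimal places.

75.770 kJ/min

R = Σλ_iE_i / (1 + Σλ_ih_i)
Numerator: 0.28×531 + 0.135×1900 = 405.2
Denominator: 1 + 0.28×12.2 + 0.135×6.9 = 5.348
R = 405.2/5.348 = 75.77 kJ/min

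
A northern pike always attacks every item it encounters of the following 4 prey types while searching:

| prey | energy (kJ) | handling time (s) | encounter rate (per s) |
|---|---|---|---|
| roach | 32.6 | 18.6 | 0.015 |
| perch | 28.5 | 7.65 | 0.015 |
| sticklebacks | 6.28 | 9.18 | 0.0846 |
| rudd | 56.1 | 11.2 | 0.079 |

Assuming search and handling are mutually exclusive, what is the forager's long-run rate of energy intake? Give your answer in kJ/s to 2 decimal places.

1.92 kJ/s

R = (0.015×32.6 + 0.015×28.5 + 0.0846×6.28 + 0.079×56.1) / (1 + 0.015×18.6 + 0.015×7.65 + 0.0846×9.18 + 0.079×11.2) = 5.88/3.055 = 1.924 kJ/s.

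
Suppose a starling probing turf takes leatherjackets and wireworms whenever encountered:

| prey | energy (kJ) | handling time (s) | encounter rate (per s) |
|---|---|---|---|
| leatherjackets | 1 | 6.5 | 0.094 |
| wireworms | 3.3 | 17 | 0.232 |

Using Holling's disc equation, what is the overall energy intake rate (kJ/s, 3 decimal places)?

Energy encountered per unit search time: 0.094×1 + 0.232×3.3 = 0.8596 kJ/s.
Handling time per unit search time: 0.094×6.5 + 0.232×17 = 4.555.
Rate = 0.8596/(1 + 4.555) = 0.1547 kJ/s.

0.155 kJ/s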